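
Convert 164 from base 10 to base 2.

Using repeated division by 2:
164 ÷ 2 = 82 remainder 0
82 ÷ 2 = 41 remainder 0
41 ÷ 2 = 20 remainder 1
20 ÷ 2 = 10 remainder 0
10 ÷ 2 = 5 remainder 0
5 ÷ 2 = 2 remainder 1
2 ÷ 2 = 1 remainder 0
1 ÷ 2 = 0 remainder 1
Reading remainders bottom to top: 10100100



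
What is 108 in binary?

Using repeated division by 2:
108 ÷ 2 = 54 remainder 0
54 ÷ 2 = 27 remainder 0
27 ÷ 2 = 13 remainder 1
13 ÷ 2 = 6 remainder 1
6 ÷ 2 = 3 remainder 0
3 ÷ 2 = 1 remainder 1
1 ÷ 2 = 0 remainder 1
Reading remainders bottom to top: 1101100



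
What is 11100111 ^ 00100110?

XOR: 1 when bits differ
  11100111
^ 00100110
----------
  11000001
Decimal: 231 ^ 38 = 193



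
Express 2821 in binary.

Using repeated division by 2:
2821 ÷ 2 = 1410 remainder 1
1410 ÷ 2 = 705 remainder 0
705 ÷ 2 = 352 remainder 1
352 ÷ 2 = 176 remainder 0
176 ÷ 2 = 88 remainder 0
88 ÷ 2 = 44 remainder 0
44 ÷ 2 = 22 remainder 0
22 ÷ 2 = 11 remainder 0
11 ÷ 2 = 5 remainder 1
5 ÷ 2 = 2 remainder 1
2 ÷ 2 = 1 remainder 0
1 ÷ 2 = 0 remainder 1
Reading remainders bottom to top: 101100000101



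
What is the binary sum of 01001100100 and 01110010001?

Add column by column from the right: bit + bit + carry-in; write the sum mod 2, carry 1 when the sum is 2 or 3.
carry:  10000000000
        01001100100
+       01110010001
-------------------
       010111110101
(the carry out of the leftmost column, 0, becomes the leading bit)
Decimal check:
  01001100100 = 512 + 64 + 32 + 4 = 612
  01110010001 = 512 + 256 + 128 + 16 + 1 = 913
  612 + 913 = 1525, and 010111110101 = 1024 + 256 + 128 + 64 + 32 + 16 + 4 + 1 = 1525 ✓



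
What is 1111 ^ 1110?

XOR: 1 when bits differ
  1111
^ 1110
------
  0001
Decimal: 15 ^ 14 = 1



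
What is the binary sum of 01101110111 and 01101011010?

Add column by column from the right: bit + bit + carry-in; write the sum mod 2, carry 1 when the sum is 2 or 3.
carry:  11011111100
        01101110111
+       01101011010
-------------------
       011011010001
(the carry out of the leftmost column, 0, becomes the leading bit)
Decimal check:
  01101110111 = 512 + 256 + 64 + 32 + 16 + 4 + 2 + 1 = 887
  01101011010 = 512 + 256 + 64 + 16 + 8 + 2 = 858
  887 + 858 = 1745, and 011011010001 = 1024 + 512 + 128 + 64 + 16 + 1 = 1745 ✓



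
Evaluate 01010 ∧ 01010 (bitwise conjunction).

AND: 1 only when both bits are 1
  01010
& 01010
-------
  01010
Decimal: 10 & 10 = 10



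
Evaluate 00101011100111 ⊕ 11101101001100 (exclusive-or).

XOR: 1 when bits differ
  00101011100111
^ 11101101001100
----------------
  11000110101011
Decimal: 2791 ^ 15180 = 12715



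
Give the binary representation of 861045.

Using repeated division by 2:
861045 ÷ 2 = 430522 remainder 1
430522 ÷ 2 = 215261 remainder 0
215261 ÷ 2 = 107630 remainder 1
107630 ÷ 2 = 53815 remainder 0
53815 ÷ 2 = 26907 remainder 1
26907 ÷ 2 = 13453 remainder 1
13453 ÷ 2 = 6726 remainder 1
6726 ÷ 2 = 3363 remainder 0
3363 ÷ 2 = 1681 remainder 1
1681 ÷ 2 = 840 remainder 1
840 ÷ 2 = 420 remainder 0
420 ÷ 2 = 210 remainder 0
210 ÷ 2 = 105 remainder 0
105 ÷ 2 = 52 remainder 1
52 ÷ 2 = 26 remainder 0
26 ÷ 2 = 13 remainder 0
13 ÷ 2 = 6 remainder 1
6 ÷ 2 = 3 remainder 0
3 ÷ 2 = 1 remainder 1
1 ÷ 2 = 0 remainder 1
Reading remainders bottom to top: 11010010001101110101



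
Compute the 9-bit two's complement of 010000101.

Original: 010000101
Step 1 - Invert all bits: 101111010
Step 2 - Add 1: 101111011
Verification: 010000101 + 101111011 = 1000000000; discarding the end carry (carry out of the top bit) leaves the 9-bit value 000000000, as required for x + (-x)



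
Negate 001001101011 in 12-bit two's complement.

Original: 001001101011
Step 1 - Invert all bits: 110110010100
Step 2 - Add 1: 110110010101
Verification: 001001101011 + 110110010101 = 1000000000000; discarding the end carry (carry out of the top bit) leaves the 12-bit value 000000000000, as required for x + (-x)



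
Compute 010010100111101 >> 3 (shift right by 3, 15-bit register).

Original: 010010100111101 (decimal 9533)
Shift right by 3 positions
Drop the 3 low bits; fill with zeros on the left
Result: 000010010100111 (decimal 1191)
Equivalent: 9533 >> 3 = 9533 ÷ 2^3 = 1191



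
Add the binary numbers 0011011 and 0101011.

Add column by column from the right: bit + bit + carry-in; write the sum mod 2, carry 1 when the sum is 2 or 3.
carry:  1110110
        0011011
+       0101011
---------------
       01000110
(the carry out of the leftmost column, 0, becomes the leading bit)
Decimal check:
  0011011 = 16 + 8 + 2 + 1 = 27
  0101011 = 32 + 8 + 2 + 1 = 43
  27 + 43 = 70, and 01000110 = 64 + 4 + 2 = 70 ✓



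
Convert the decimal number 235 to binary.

Using repeated division by 2:
235 ÷ 2 = 117 remainder 1
117 ÷ 2 = 58 remainder 1
58 ÷ 2 = 29 remainder 0
29 ÷ 2 = 14 remainder 1
14 ÷ 2 = 7 remainder 0
7 ÷ 2 = 3 remainder 1
3 ÷ 2 = 1 remainder 1
1 ÷ 2 = 0 remainder 1
Reading remainders bottom to top: 11101011



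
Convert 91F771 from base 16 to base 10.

Expand by place value (powers of 16):
Digit values: F = 15
91F771 = 9 × 16^5 + 1 × 16^4 + 15 × 16^3 + 7 × 16^2 + 7 × 16^1 + 1 × 16^0
= 9 × 1048576 + 1 × 65536 + 15 × 4096 + 7 × 256 + 7 × 16 + 1 × 1
= 9437184 + 65536 + 61440 + 1792 + 112 + 1
= 9566065



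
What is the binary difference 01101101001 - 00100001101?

Method 1 - Direct subtraction (column by column from the right: bit − bit − borrow-in; if negative, add 2 and borrow 1 from the next column):
borrow: 00000111000
        01101101001
-       00100001101
-------------------
        01001011100

Method 2 - Add two's complement:
Two's complement of 00100001101: invert → 11011110010, add 1 → 11011110011
  01101101001
+ 11011110011
-------------
 101001011100  (end carry out of the top bit = 1)
Discarding the end carry: 01001011100
Decimal check:
  01101101001 = 512 + 256 + 64 + 32 + 8 + 1 = 873
  00100001101 = 256 + 8 + 4 + 1 = 269
  873 - 269 = 604, and 01001011100 = 512 + 64 + 16 + 8 + 4 = 604 ✓



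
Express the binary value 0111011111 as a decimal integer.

Sum of powers of 2 for each 1-bit:
2^0 + 2^1 + 2^2 + 2^3 + 2^4 + 2^6 + 2^7 + 2^8
= 1 + 2 + 4 + 8 + 16 + 64 + 128 + 256
= 479



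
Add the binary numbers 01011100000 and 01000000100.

Add column by column from the right: bit + bit + carry-in; write the sum mod 2, carry 1 when the sum is 2 or 3.
carry:  10000000000
        01011100000
+       01000000100
-------------------
       010011100100
(the carry out of the leftmost column, 0, becomes the leading bit)
Decimal check:
  01011100000 = 512 + 128 + 64 + 32 = 736
  01000000100 = 512 + 4 = 516
  736 + 516 = 1252, and 010011100100 = 1024 + 128 + 64 + 32 + 4 = 1252 ✓



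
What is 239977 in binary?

Using repeated division by 2:
239977 ÷ 2 = 119988 remainder 1
119988 ÷ 2 = 59994 remainder 0
59994 ÷ 2 = 29997 remainder 0
29997 ÷ 2 = 14998 remainder 1
14998 ÷ 2 = 7499 remainder 0
7499 ÷ 2 = 3749 remainder 1
3749 ÷ 2 = 1874 remainder 1
1874 ÷ 2 = 937 remainder 0
937 ÷ 2 = 468 remainder 1
468 ÷ 2 = 234 remainder 0
234 ÷ 2 = 117 remainder 0
117 ÷ 2 = 58 remainder 1
58 ÷ 2 = 29 remainder 0
29 ÷ 2 = 14 remainder 1
14 ÷ 2 = 7 remainder 0
7 ÷ 2 = 3 remainder 1
3 ÷ 2 = 1 remainder 1
1 ÷ 2 = 0 remainder 1
Reading remainders bottom to top: 111010100101101001



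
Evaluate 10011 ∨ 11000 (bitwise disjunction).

OR: 1 when either bit is 1
  10011
| 11000
-------
  11011
Decimal: 19 | 24 = 27



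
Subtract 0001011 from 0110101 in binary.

Method 1 - Direct subtraction (column by column from the right: bit − bit − borrow-in; if negative, add 2 and borrow 1 from the next column):
borrow: 0010100
        0110101
-       0001011
---------------
        0101010

Method 2 - Add two's complement:
Two's complement of 0001011: invert → 1110100, add 1 → 1110101
  0110101
+ 1110101
---------
 10101010  (end carry out of the top bit = 1)
Discarding the end carry: 0101010
Decimal check:
  0110101 = 32 + 16 + 4 + 1 = 53
  0001011 = 8 + 2 + 1 = 11
  53 - 11 = 42, and 0101010 = 32 + 8 + 2 = 42 ✓



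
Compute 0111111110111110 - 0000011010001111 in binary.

Method 1 - Direct subtraction (column by column from the right: bit − bit − borrow-in; if negative, add 2 and borrow 1 from the next column):
borrow: 0000000000011110
        0111111110111110
-       0000011010001111
------------------------
        0111100100101111

Method 2 - Add two's complement:
Two's complement of 0000011010001111: invert → 1111100101110000, add 1 → 1111100101110001
  0111111110111110
+ 1111100101110001
------------------
 10111100100101111  (end carry out of the top bit = 1)
Discarding the end carry: 0111100100101111
Decimal check:
  0111111110111110 = 16384 + 8192 + 4096 + 2048 + 1024 + 512 + 256 + 128 + 32 + 16 + 8 + 4 + 2 = 32702
  0000011010001111 = 1024 + 512 + 128 + 8 + 4 + 2 + 1 = 1679
  32702 - 1679 = 31023, and 0111100100101111 = 16384 + 8192 + 4096 + 2048 + 256 + 32 + 8 + 4 + 2 + 1 = 31023 ✓



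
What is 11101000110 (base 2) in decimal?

Sum of powers of 2 for each 1-bit:
2^1 + 2^2 + 2^6 + 2^8 + 2^9 + 2^10
= 2 + 4 + 64 + 256 + 512 + 1024
= 1862



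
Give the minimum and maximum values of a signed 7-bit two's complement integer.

For 7-bit two's complement:
Minimum: -2^6 = -64
Maximum: 2^6 - 1 = 63



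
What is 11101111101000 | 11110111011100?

OR: 1 when either bit is 1
  11101111101000
| 11110111011100
----------------
  11111111111100
Decimal: 15336 | 15836 = 16380



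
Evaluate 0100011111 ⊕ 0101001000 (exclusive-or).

XOR: 1 when bits differ
  0100011111
^ 0101001000
------------
  0001010111
Decimal: 287 ^ 328 = 87



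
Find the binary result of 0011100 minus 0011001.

Method 1 - Direct subtraction (column by column from the right: bit − bit − borrow-in; if negative, add 2 and borrow 1 from the next column):
borrow: 0000110
        0011100
-       0011001
---------------
        0000011

Method 2 - Add two's complement:
Two's complement of 0011001: invert → 1100110, add 1 → 1100111
  0011100
+ 1100111
---------
 10000011  (end carry out of the top bit = 1)
Discarding the end carry: 0000011
Decimal check:
  0011100 = 16 + 8 + 4 = 28
  0011001 = 16 + 8 + 1 = 25
  28 - 25 = 3, and 0000011 = 2 + 1 = 3 ✓



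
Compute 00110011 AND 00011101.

AND: 1 only when both bits are 1
  00110011
& 00011101
----------
  00010001
Decimal: 51 & 29 = 17



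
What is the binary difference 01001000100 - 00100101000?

Method 1 - Direct subtraction (column by column from the right: bit − bit − borrow-in; if negative, add 2 and borrow 1 from the next column):
borrow: 01001110000
        01001000100
-       00100101000
-------------------
        00100011100

Method 2 - Add two's complement:
Two's complement of 00100101000: invert → 11011010111, add 1 → 11011011000
  01001000100
+ 11011011000
-------------
 100100011100  (end carry out of the top bit = 1)
Discarding the end carry: 00100011100
Decimal check:
  01001000100 = 512 + 64 + 4 = 580
  00100101000 = 256 + 32 + 8 = 296
  580 - 296 = 284, and 00100011100 = 256 + 16 + 8 + 4 = 284 ✓



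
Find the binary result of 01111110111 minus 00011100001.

Method 1 - Direct subtraction (column by column from the right: bit − bit − borrow-in; if negative, add 2 and borrow 1 from the next column):
borrow: 00000000000
        01111110111
-       00011100001
-------------------
        01100010110

Method 2 - Add two's complement:
Two's complement of 00011100001: invert → 11100011110, add 1 → 11100011111
  01111110111
+ 11100011111
-------------
 101100010110  (end carry out of the top bit = 1)
Discarding the end carry: 01100010110
Decimal check:
  01111110111 = 512 + 256 + 128 + 64 + 32 + 16 + 4 + 2 + 1 = 1015
  00011100001 = 128 + 64 + 32 + 1 = 225
  1015 - 225 = 790, and 01100010110 = 512 + 256 + 16 + 4 + 2 = 790 ✓



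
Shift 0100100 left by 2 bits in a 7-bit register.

Original: 0100100 (decimal 36)
Shift left by 2 positions
Append 2 zeros on the right and drop the 2 high bits that overflow the 7-bit width
Result: 0010000 (decimal 16)
Equivalent: 36 << 2 = 36 × 2^2 = 144, truncated to 7 bits = 16



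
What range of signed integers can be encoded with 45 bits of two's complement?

For 45-bit two's complement:
Minimum: -2^44 = -17592186044416
Maximum: 2^44 - 1 = 17592186044415



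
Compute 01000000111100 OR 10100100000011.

OR: 1 when either bit is 1
  01000000111100
| 10100100000011
----------------
  11100100111111
Decimal: 4156 | 10499 = 14655



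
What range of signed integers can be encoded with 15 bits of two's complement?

For 15-bit two's complement:
Minimum: -2^14 = -16384
Maximum: 2^14 - 1 = 16383



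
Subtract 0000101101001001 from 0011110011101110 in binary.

Method 1 - Direct subtraction (column by column from the right: bit − bit − borrow-in; if negative, add 2 and borrow 1 from the next column):
borrow: 0000011000000010
        0011110011101110
-       0000101101001001
------------------------
        0011000110100101

Method 2 - Add two's complement:
Two's complement of 0000101101001001: invert → 1111010010110110, add 1 → 1111010010110111
  0011110011101110
+ 1111010010110111
------------------
 10011000110100101  (end carry out of the top bit = 1)
Discarding the end carry: 0011000110100101
Decimal check:
  0011110011101110 = 8192 + 4096 + 2048 + 1024 + 128 + 64 + 32 + 8 + 4 + 2 = 15598
  0000101101001001 = 2048 + 512 + 256 + 64 + 8 + 1 = 2889
  15598 - 2889 = 12709, and 0011000110100101 = 8192 + 4096 + 256 + 128 + 32 + 4 + 1 = 12709 ✓



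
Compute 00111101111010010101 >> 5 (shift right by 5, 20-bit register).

Original: 00111101111010010101 (decimal 253589)
Shift right by 5 positions
Drop the 5 low bits; fill with zeros on the left
Result: 00000001111011110100 (decimal 7924)
Equivalent: 253589 >> 5 = 253589 ÷ 2^5 = 7924



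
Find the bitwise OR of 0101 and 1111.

OR: 1 when either bit is 1
  0101
| 1111
------
  1111
Decimal: 5 | 15 = 15



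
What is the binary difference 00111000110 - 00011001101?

Method 1 - Direct subtraction (column by column from the right: bit − bit − borrow-in; if negative, add 2 and borrow 1 from the next column):
borrow: 00111110010
        00111000110
-       00011001101
-------------------
        00011111001

Method 2 - Add two's complement:
Two's complement of 00011001101: invert → 11100110010, add 1 → 11100110011
  00111000110
+ 11100110011
-------------
 100011111001  (end carry out of the top bit = 1)
Discarding the end carry: 00011111001
Decimal check:
  00111000110 = 256 + 128 + 64 + 4 + 2 = 454
  00011001101 = 128 + 64 + 8 + 4 + 1 = 205
  454 - 205 = 249, and 00011111001 = 128 + 64 + 32 + 16 + 8 + 1 = 249 ✓



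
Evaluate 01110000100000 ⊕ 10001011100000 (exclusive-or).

XOR: 1 when bits differ
  01110000100000
^ 10001011100000
----------------
  11111011000000
Decimal: 7200 ^ 8928 = 16064



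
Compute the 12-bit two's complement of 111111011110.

Original (sign bit 1, negative): 111111011110
Step 1 - Invert all bits: 000000100001
Step 2 - Add 1: 000000100010
Verification: 111111011110 + 000000100010 = 1000000000000; discarding the end carry (carry out of the top bit) leaves the 12-bit value 000000000000, as required for x + (-x)



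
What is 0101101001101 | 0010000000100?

OR: 1 when either bit is 1
  0101101001101
| 0010000000100
---------------
  0111101001101
Decimal: 2893 | 1028 = 3917



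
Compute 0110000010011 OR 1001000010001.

OR: 1 when either bit is 1
  0110000010011
| 1001000010001
---------------
  1111000010011
Decimal: 3091 | 4625 = 7699



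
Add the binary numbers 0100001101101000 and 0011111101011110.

Add column by column from the right: bit + bit + carry-in; write the sum mod 2, carry 1 when the sum is 2 or 3.
carry:  1111111011110000
        0100001101101000
+       0011111101011110
------------------------
       01000001011000110
(the carry out of the leftmost column, 0, becomes the leading bit)
Decimal check:
  0100001101101000 = 16384 + 512 + 256 + 64 + 32 + 8 = 17256
  0011111101011110 = 8192 + 4096 + 2048 + 1024 + 512 + 256 + 64 + 16 + 8 + 4 + 2 = 16222
  17256 + 16222 = 33478, and 01000001011000110 = 32768 + 512 + 128 + 64 + 4 + 2 = 33478 ✓



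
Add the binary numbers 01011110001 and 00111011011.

Add column by column from the right: bit + bit + carry-in; write the sum mod 2, carry 1 when the sum is 2 or 3.
carry:  11111100110
        01011110001
+       00111011011
-------------------
       010011001100
(the carry out of the leftmost column, 0, becomes the leading bit)
Decimal check:
  01011110001 = 512 + 128 + 64 + 32 + 16 + 1 = 753
  00111011011 = 256 + 128 + 64 + 16 + 8 + 2 + 1 = 475
  753 + 475 = 1228, and 010011001100 = 1024 + 128 + 64 + 8 + 4 = 1228 ✓



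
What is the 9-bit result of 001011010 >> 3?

Original: 001011010 (decimal 90)
Shift right by 3 positions
Drop the 3 low bits; fill with zeros on the left
Result: 000001011 (decimal 11)
Equivalent: 90 >> 3 = 90 ÷ 2^3 = 11



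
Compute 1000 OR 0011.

OR: 1 when either bit is 1
  1000
| 0011
------
  1011
Decimal: 8 | 3 = 11



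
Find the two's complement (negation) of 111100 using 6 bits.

Original (sign bit 1, negative): 111100
Step 1 - Invert all bits: 000011
Step 2 - Add 1: 000100
Verification: 111100 + 000100 = 1000000; discarding the end carry (carry out of the top bit) leaves the 6-bit value 000000, as required for x + (-x)



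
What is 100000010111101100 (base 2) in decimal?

Sum of powers of 2 for each 1-bit:
2^2 + 2^3 + 2^5 + 2^6 + 2^7 + 2^8 + 2^10 + 2^17
= 4 + 8 + 32 + 64 + 128 + 256 + 1024 + 131072
= 132588



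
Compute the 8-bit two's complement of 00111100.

Original: 00111100
Step 1 - Invert all bits: 11000011
Step 2 - Add 1: 11000100
Verification: 00111100 + 11000100 = 100000000; discarding the end carry (carry out of the top bit) leaves the 8-bit value 00000000, as required for x + (-x)



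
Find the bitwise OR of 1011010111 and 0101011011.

OR: 1 when either bit is 1
  1011010111
| 0101011011
------------
  1111011111
Decimal: 727 | 347 = 991



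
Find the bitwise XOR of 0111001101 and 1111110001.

XOR: 1 when bits differ
  0111001101
^ 1111110001
------------
  1000111100
Decimal: 461 ^ 1009 = 572



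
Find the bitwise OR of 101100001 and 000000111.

OR: 1 when either bit is 1
  101100001
| 000000111
-----------
  101100111
Decimal: 353 | 7 = 359



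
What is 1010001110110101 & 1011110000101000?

AND: 1 only when both bits are 1
  1010001110110101
& 1011110000101000
------------------
  1010000000100000
Decimal: 41909 & 48168 = 40992



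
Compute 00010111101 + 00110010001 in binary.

Add column by column from the right: bit + bit + carry-in; write the sum mod 2, carry 1 when the sum is 2 or 3.
carry:  01101100010
        00010111101
+       00110010001
-------------------
       001001001110
(the carry out of the leftmost column, 0, becomes the leading bit)
Decimal check:
  00010111101 = 128 + 32 + 16 + 8 + 4 + 1 = 189
  00110010001 = 256 + 128 + 16 + 1 = 401
  189 + 401 = 590, and 001001001110 = 512 + 64 + 8 + 4 + 2 = 590 ✓



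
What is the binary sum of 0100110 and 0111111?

Add column by column from the right: bit + bit + carry-in; write the sum mod 2, carry 1 when the sum is 2 or 3.
carry:  1111100
        0100110
+       0111111
---------------
       01100101
(the carry out of the leftmost column, 0, becomes the leading bit)
Decimal check:
  0100110 = 32 + 4 + 2 = 38
  0111111 = 32 + 16 + 8 + 4 + 2 + 1 = 63
  38 + 63 = 101, and 01100101 = 64 + 32 + 4 + 1 = 101 ✓



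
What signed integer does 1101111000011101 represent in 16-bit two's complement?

Binary: 1101111000011101
Sign bit: 1 (negative)
Invert: 0010000111100010
Add 1:  0010000111100011
Magnitude: 0010000111100011 = 8192 + 256 + 128 + 64 + 32 + 2 + 1 = 8675
Value: -8675



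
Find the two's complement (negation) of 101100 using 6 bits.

Original (sign bit 1, negative): 101100
Step 1 - Invert all bits: 010011
Step 2 - Add 1: 010100
Verification: 101100 + 010100 = 1000000; discarding the end carry (carry out of the top bit) leaves the 6-bit value 000000, as required for x + (-x)



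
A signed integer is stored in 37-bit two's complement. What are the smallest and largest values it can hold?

For 37-bit two's complement:
Minimum: -2^36 = -68719476736
Maximum: 2^36 - 1 = 68719476735



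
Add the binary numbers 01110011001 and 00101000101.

Add column by column from the right: bit + bit + carry-in; write the sum mod 2, carry 1 when the sum is 2 or 3.
carry:  11000000010
        01110011001
+       00101000101
-------------------
       010011011110
(the carry out of the leftmost column, 0, becomes the leading bit)
Decimal check:
  01110011001 = 512 + 256 + 128 + 16 + 8 + 1 = 921
  00101000101 = 256 + 64 + 4 + 1 = 325
  921 + 325 = 1246, and 010011011110 = 1024 + 128 + 64 + 16 + 8 + 4 + 2 = 1246 ✓



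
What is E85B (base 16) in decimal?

Expand by place value (powers of 16):
Digit values: E = 14, B = 11
E85B = 14 × 16^3 + 8 × 16^2 + 5 × 16^1 + 11 × 16^0
= 14 × 4096 + 8 × 256 + 5 × 16 + 11 × 1
= 57344 + 2048 + 80 + 11
= 59483



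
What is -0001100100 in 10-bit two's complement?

Original: 0001100100
Step 1 - Invert all bits: 1110011011
Step 2 - Add 1: 1110011100
Verification: 0001100100 + 1110011100 = 10000000000; discarding the end carry (carry out of the top bit) leaves the 10-bit value 0000000000, as required for x + (-x)



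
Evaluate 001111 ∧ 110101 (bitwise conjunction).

AND: 1 only when both bits are 1
  001111
& 110101
--------
  000101
Decimal: 15 & 53 = 5



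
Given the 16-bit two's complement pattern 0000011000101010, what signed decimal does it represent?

Binary: 0000011000101010
Sign bit: 0 (non-negative)
Read directly as an unsigned value:
0000011000101010 = 1024 + 512 + 32 + 8 + 2 = 1578
Value: 1578



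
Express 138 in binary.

Using repeated division by 2:
138 ÷ 2 = 69 remainder 0
69 ÷ 2 = 34 remainder 1
34 ÷ 2 = 17 remainder 0
17 ÷ 2 = 8 remainder 1
8 ÷ 2 = 4 remainder 0
4 ÷ 2 = 2 remainder 0
2 ÷ 2 = 1 remainder 0
1 ÷ 2 = 0 remainder 1
Reading remainders bottom to top: 10001010



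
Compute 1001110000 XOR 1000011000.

XOR: 1 when bits differ
  1001110000
^ 1000011000
------------
  0001101000
Decimal: 624 ^ 536 = 104



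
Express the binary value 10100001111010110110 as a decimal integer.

Sum of powers of 2 for each 1-bit:
2^1 + 2^2 + 2^4 + 2^5 + 2^7 + 2^9 + 2^10 + 2^11 + 2^12 + 2^17 + 2^19
= 2 + 4 + 16 + 32 + 128 + 512 + 1024 + 2048 + 4096 + 131072 + 524288
= 663222



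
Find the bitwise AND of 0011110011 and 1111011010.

AND: 1 only when both bits are 1
  0011110011
& 1111011010
------------
  0011010010
Decimal: 243 & 986 = 210



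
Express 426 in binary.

Using repeated division by 2:
426 ÷ 2 = 213 remainder 0
213 ÷ 2 = 106 remainder 1
106 ÷ 2 = 53 remainder 0
53 ÷ 2 = 26 remainder 1
26 ÷ 2 = 13 remainder 0
13 ÷ 2 = 6 remainder 1
6 ÷ 2 = 3 remainder 0
3 ÷ 2 = 1 remainder 1
1 ÷ 2 = 0 remainder 1
Reading remainders bottom to top: 110101010



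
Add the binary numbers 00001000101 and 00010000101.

Add column by column from the right: bit + bit + carry-in; write the sum mod 2, carry 1 when the sum is 2 or 3.
carry:  00000001010
        00001000101
+       00010000101
-------------------
       000011001010
(the carry out of the leftmost column, 0, becomes the leading bit)
Decimal check:
  00001000101 = 64 + 4 + 1 = 69
  00010000101 = 128 + 4 + 1 = 133
  69 + 133 = 202, and 000011001010 = 128 + 64 + 8 + 2 = 202 ✓



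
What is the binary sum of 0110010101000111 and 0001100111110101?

Add column by column from the right: bit + bit + carry-in; write the sum mod 2, carry 1 when the sum is 2 or 3.
carry:  0000001110001110
        0110010101000111
+       0001100111110101
------------------------
       00111111100111100
(the carry out of the leftmost column, 0, becomes the leading bit)
Decimal check:
  0110010101000111 = 16384 + 8192 + 1024 + 256 + 64 + 4 + 2 + 1 = 25927
  0001100111110101 = 4096 + 2048 + 256 + 128 + 64 + 32 + 16 + 4 + 1 = 6645
  25927 + 6645 = 32572, and 00111111100111100 = 16384 + 8192 + 4096 + 2048 + 1024 + 512 + 256 + 32 + 16 + 8 + 4 = 32572 ✓



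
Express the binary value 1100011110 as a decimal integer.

Sum of powers of 2 for each 1-bit:
2^1 + 2^2 + 2^3 + 2^4 + 2^8 + 2^9
= 2 + 4 + 8 + 16 + 256 + 512
= 798



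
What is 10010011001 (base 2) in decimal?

Sum of powers of 2 for each 1-bit:
2^0 + 2^3 + 2^4 + 2^7 + 2^10
= 1 + 8 + 16 + 128 + 1024
= 1177



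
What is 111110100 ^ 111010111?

XOR: 1 when bits differ
  111110100
^ 111010111
-----------
  000100011
Decimal: 500 ^ 471 = 35



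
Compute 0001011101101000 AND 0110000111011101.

AND: 1 only when both bits are 1
  0001011101101000
& 0110000111011101
------------------
  0000000101001000
Decimal: 5992 & 25053 = 328



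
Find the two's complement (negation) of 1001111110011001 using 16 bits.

Original (sign bit 1, negative): 1001111110011001
Step 1 - Invert all bits: 0110000001100110
Step 2 - Add 1: 0110000001100111
Verification: 1001111110011001 + 0110000001100111 = 10000000000000000; discarding the end carry (carry out of the top bit) leaves the 16-bit value 0000000000000000, as required for x + (-x)



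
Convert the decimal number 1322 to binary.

Using repeated division by 2:
1322 ÷ 2 = 661 remainder 0
661 ÷ 2 = 330 remainder 1
330 ÷ 2 = 165 remainder 0
165 ÷ 2 = 82 remainder 1
82 ÷ 2 = 41 remainder 0
41 ÷ 2 = 20 remainder 1
20 ÷ 2 = 10 remainder 0
10 ÷ 2 = 5 remainder 0
5 ÷ 2 = 2 remainder 1
2 ÷ 2 = 1 remainder 0
1 ÷ 2 = 0 remainder 1
Reading remainders bottom to top: 10100101010



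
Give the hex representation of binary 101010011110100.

Group into 4-bit nibbles from right:
  0101 = 5
  0100 = 4
  1111 = F
  0100 = 4
Result: 54F4



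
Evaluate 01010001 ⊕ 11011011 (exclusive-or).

XOR: 1 when bits differ
  01010001
^ 11011011
----------
  10001010
Decimal: 81 ^ 219 = 138



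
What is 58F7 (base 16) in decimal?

Expand by place value (powers of 16):
Digit values: F = 15
58F7 = 5 × 16^3 + 8 × 16^2 + 15 × 16^1 + 7 × 16^0
= 5 × 4096 + 8 × 256 + 15 × 16 + 7 × 1
= 20480 + 2048 + 240 + 7
= 22775



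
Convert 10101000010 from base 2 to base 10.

Sum of powers of 2 for each 1-bit:
2^1 + 2^6 + 2^8 + 2^10
= 2 + 64 + 256 + 1024
= 1346



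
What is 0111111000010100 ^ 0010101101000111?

XOR: 1 when bits differ
  0111111000010100
^ 0010101101000111
------------------
  0101010101010011
Decimal: 32276 ^ 11079 = 21843



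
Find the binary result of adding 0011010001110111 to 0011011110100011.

Add column by column from the right: bit + bit + carry-in; write the sum mod 2, carry 1 when the sum is 2 or 3.
carry:  0110111111001110
        0011010001110111
+       0011011110100011
------------------------
       00110110000011010
(the carry out of the leftmost column, 0, becomes the leading bit)
Decimal check:
  0011010001110111 = 8192 + 4096 + 1024 + 64 + 32 + 16 + 4 + 2 + 1 = 13431
  0011011110100011 = 8192 + 4096 + 1024 + 512 + 256 + 128 + 32 + 2 + 1 = 14243
  13431 + 14243 = 27674, and 00110110000011010 = 16384 + 8192 + 2048 + 1024 + 16 + 8 + 2 = 27674 ✓



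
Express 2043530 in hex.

Using repeated division by 16 (digits 10–15 are A–F):
2043530 ÷ 16 = 127720 remainder 10 (A)
127720 ÷ 16 = 7982 remainder 8
7982 ÷ 16 = 498 remainder 14 (E)
498 ÷ 16 = 31 remainder 2
31 ÷ 16 = 1 remainder 15 (F)
1 ÷ 16 = 0 remainder 1
Reading remainders bottom to top: 1F2E8A



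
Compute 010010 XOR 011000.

XOR: 1 when bits differ
  010010
^ 011000
--------
  001010
Decimal: 18 ^ 24 = 10



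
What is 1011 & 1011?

AND: 1 only when both bits are 1
  1011
& 1011
------
  1011
Decimal: 11 & 11 = 11



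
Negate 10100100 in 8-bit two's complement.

Original (sign bit 1, negative): 10100100
Step 1 - Invert all bits: 01011011
Step 2 - Add 1: 01011100
Verification: 10100100 + 01011100 = 100000000; discarding the end carry (carry out of the top bit) leaves the 8-bit value 00000000, as required for x + (-x)



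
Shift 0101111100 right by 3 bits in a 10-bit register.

Original: 0101111100 (decimal 380)
Shift right by 3 positions
Drop the 3 low bits; fill with zeros on the left
Result: 0000101111 (decimal 47)
Equivalent: 380 >> 3 = 380 ÷ 2^3 = 47



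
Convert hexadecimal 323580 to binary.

Convert each hex digit to 4 bits:
  3 = 0011
  2 = 0010
  3 = 0011
  5 = 0101
  8 = 1000
  0 = 0000
Concatenate: 001100100011010110000000



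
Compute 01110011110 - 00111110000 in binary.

Method 1 - Direct subtraction (column by column from the right: bit − bit − borrow-in; if negative, add 2 and borrow 1 from the next column):
borrow: 01111000000
        01110011110
-       00111110000
-------------------
        00110101110

Method 2 - Add two's complement:
Two's complement of 00111110000: invert → 11000001111, add 1 → 11000010000
  01110011110
+ 11000010000
-------------
 100110101110  (end carry out of the top bit = 1)
Discarding the end carry: 00110101110
Decimal check:
  01110011110 = 512 + 256 + 128 + 16 + 8 + 4 + 2 = 926
  00111110000 = 256 + 128 + 64 + 32 + 16 = 496
  926 - 496 = 430, and 00110101110 = 256 + 128 + 32 + 8 + 4 + 2 = 430 ✓



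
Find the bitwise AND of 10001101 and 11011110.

AND: 1 only when both bits are 1
  10001101
& 11011110
----------
  10001100
Decimal: 141 & 222 = 140



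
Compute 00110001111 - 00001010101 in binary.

Method 1 - Direct subtraction (column by column from the right: bit − bit − borrow-in; if negative, add 2 and borrow 1 from the next column):
borrow: 00011100000
        00110001111
-       00001010101
-------------------
        00100111010

Method 2 - Add two's complement:
Two's complement of 00001010101: invert → 11110101010, add 1 → 11110101011
  00110001111
+ 11110101011
-------------
 100100111010  (end carry out of the top bit = 1)
Discarding the end carry: 00100111010
Decimal check:
  00110001111 = 256 + 128 + 8 + 4 + 2 + 1 = 399
  00001010101 = 64 + 16 + 4 + 1 = 85
  399 - 85 = 314, and 00100111010 = 256 + 32 + 16 + 8 + 2 = 314 ✓



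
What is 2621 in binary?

Using repeated division by 2:
2621 ÷ 2 = 1310 remainder 1
1310 ÷ 2 = 655 remainder 0
655 ÷ 2 = 327 remainder 1
327 ÷ 2 = 163 remainder 1
163 ÷ 2 = 81 remainder 1
81 ÷ 2 = 40 remainder 1
40 ÷ 2 = 20 remainder 0
20 ÷ 2 = 10 remainder 0
10 ÷ 2 = 5 remainder 0
5 ÷ 2 = 2 remainder 1
2 ÷ 2 = 1 remainder 0
1 ÷ 2 = 0 remainder 1
Reading remainders bottom to top: 101000111101



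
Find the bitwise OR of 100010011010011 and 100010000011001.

OR: 1 when either bit is 1
  100010011010011
| 100010000011001
-----------------
  100010011011011
Decimal: 17619 | 17433 = 17627



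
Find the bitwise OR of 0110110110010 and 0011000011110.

OR: 1 when either bit is 1
  0110110110010
| 0011000011110
---------------
  0111110111110
Decimal: 3506 | 1566 = 4030



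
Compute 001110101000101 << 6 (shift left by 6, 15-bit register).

Original: 001110101000101 (decimal 7493)
Shift left by 6 positions
Append 6 zeros on the right and drop the 6 high bits that overflow the 15-bit width
Result: 101000101000000 (decimal 20800)
Equivalent: 7493 << 6 = 7493 × 2^6 = 479552, truncated to 15 bits = 20800



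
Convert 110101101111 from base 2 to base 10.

Sum of powers of 2 for each 1-bit:
2^0 + 2^1 + 2^2 + 2^3 + 2^5 + 2^6 + 2^8 + 2^10 + 2^11
= 1 + 2 + 4 + 8 + 32 + 64 + 256 + 1024 + 2048
= 3439



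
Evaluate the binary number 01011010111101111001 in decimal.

Sum of powers of 2 for each 1-bit:
2^0 + 2^3 + 2^4 + 2^5 + 2^6 + 2^8 + 2^9 + 2^10 + 2^11 + 2^13 + 2^15 + 2^16 + 2^18
= 1 + 8 + 16 + 32 + 64 + 256 + 512 + 1024 + 2048 + 8192 + 32768 + 65536 + 262144
= 372601



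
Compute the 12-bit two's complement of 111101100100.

Original (sign bit 1, negative): 111101100100
Step 1 - Invert all bits: 000010011011
Step 2 - Add 1: 000010011100
Verification: 111101100100 + 000010011100 = 1000000000000; discarding the end carry (carry out of the top bit) leaves the 12-bit value 000000000000, as required for x + (-x)



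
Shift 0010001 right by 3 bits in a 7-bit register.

Original: 0010001 (decimal 17)
Shift right by 3 positions
Drop the 3 low bits; fill with zeros on the left
Result: 0000010 (decimal 2)
Equivalent: 17 >> 3 = 17 ÷ 2^3 = 2



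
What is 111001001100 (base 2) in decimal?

Sum of powers of 2 for each 1-bit:
2^2 + 2^3 + 2^6 + 2^9 + 2^10 + 2^11
= 4 + 8 + 64 + 512 + 1024 + 2048
= 3660



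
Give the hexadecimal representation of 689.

Using repeated division by 16 (digits 10–15 are A–F):
689 ÷ 16 = 43 remainder 1
43 ÷ 16 = 2 remainder 11 (B)
2 ÷ 16 = 0 remainder 2
Reading remainders bottom to top: 2B1



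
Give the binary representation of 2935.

Using repeated division by 2:
2935 ÷ 2 = 1467 remainder 1
1467 ÷ 2 = 733 remainder 1
733 ÷ 2 = 366 remainder 1
366 ÷ 2 = 183 remainder 0
183 ÷ 2 = 91 remainder 1
91 ÷ 2 = 45 remainder 1
45 ÷ 2 = 22 remainder 1
22 ÷ 2 = 11 remainder 0
11 ÷ 2 = 5 remainder 1
5 ÷ 2 = 2 remainder 1
2 ÷ 2 = 1 remainder 0
1 ÷ 2 = 0 remainder 1
Reading remainders bottom to top: 101101110111



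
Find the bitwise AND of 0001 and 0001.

AND: 1 only when both bits are 1
  0001
& 0001
------
  0001
Decimal: 1 & 1 = 1



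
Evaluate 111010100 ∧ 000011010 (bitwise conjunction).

AND: 1 only when both bits are 1
  111010100
& 000011010
-----------
  000010000
Decimal: 468 & 26 = 16



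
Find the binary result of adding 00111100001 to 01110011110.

Add column by column from the right: bit + bit + carry-in; write the sum mod 2, carry 1 when the sum is 2 or 3.
carry:  11100000000
        00111100001
+       01110011110
-------------------
       010101111111
(the carry out of the leftmost column, 0, becomes the leading bit)
Decimal check:
  00111100001 = 256 + 128 + 64 + 32 + 1 = 481
  01110011110 = 512 + 256 + 128 + 16 + 8 + 4 + 2 = 926
  481 + 926 = 1407, and 010101111111 = 1024 + 256 + 64 + 32 + 16 + 8 + 4 + 2 + 1 = 1407 ✓



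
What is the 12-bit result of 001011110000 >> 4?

Original: 001011110000 (decimal 752)
Shift right by 4 positions
Drop the 4 low bits; fill with zeros on the left
Result: 000000101111 (decimal 47)
Equivalent: 752 >> 4 = 752 ÷ 2^4 = 47



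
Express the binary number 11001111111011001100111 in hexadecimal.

Group into 4-bit nibbles from right:
  0110 = 6
  0111 = 7
  1111 = F
  0110 = 6
  0110 = 6
  0111 = 7
Result: 67F667



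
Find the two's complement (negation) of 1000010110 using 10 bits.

Original (sign bit 1, negative): 1000010110
Step 1 - Invert all bits: 0111101001
Step 2 - Add 1: 0111101010
Verification: 1000010110 + 0111101010 = 10000000000; discarding the end carry (carry out of the top bit) leaves the 10-bit value 0000000000, as required for x + (-x)



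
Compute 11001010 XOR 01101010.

XOR: 1 when bits differ
  11001010
^ 01101010
----------
  10100000
Decimal: 202 ^ 106 = 160



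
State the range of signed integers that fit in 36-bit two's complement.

For 36-bit two's complement:
Minimum: -2^35 = -34359738368
Maximum: 2^35 - 1 = 34359738367



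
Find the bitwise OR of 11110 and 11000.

OR: 1 when either bit is 1
  11110
| 11000
-------
  11110
Decimal: 30 | 24 = 30



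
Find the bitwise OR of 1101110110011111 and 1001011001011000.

OR: 1 when either bit is 1
  1101110110011111
| 1001011001011000
------------------
  1101111111011111
Decimal: 56735 | 38488 = 57311



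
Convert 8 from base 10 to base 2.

Using repeated division by 2:
8 ÷ 2 = 4 remainder 0
4 ÷ 2 = 2 remainder 0
2 ÷ 2 = 1 remainder 0
1 ÷ 2 = 0 remainder 1
Reading remainders bottom to top: 1000



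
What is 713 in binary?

Using repeated division by 2:
713 ÷ 2 = 356 remainder 1
356 ÷ 2 = 178 remainder 0
178 ÷ 2 = 89 remainder 0
89 ÷ 2 = 44 remainder 1
44 ÷ 2 = 22 remainder 0
22 ÷ 2 = 11 remainder 0
11 ÷ 2 = 5 remainder 1
5 ÷ 2 = 2 remainder 1
2 ÷ 2 = 1 remainder 0
1 ÷ 2 = 0 remainder 1
Reading remainders bottom to top: 1011001001



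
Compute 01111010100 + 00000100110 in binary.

Add column by column from the right: bit + bit + carry-in; write the sum mod 2, carry 1 when the sum is 2 or 3.
carry:  00000001000
        01111010100
+       00000100110
-------------------
       001111111010
(the carry out of the leftmost column, 0, becomes the leading bit)
Decimal check:
  01111010100 = 512 + 256 + 128 + 64 + 16 + 4 = 980
  00000100110 = 32 + 4 + 2 = 38
  980 + 38 = 1018, and 001111111010 = 512 + 256 + 128 + 64 + 32 + 16 + 8 + 2 = 1018 ✓



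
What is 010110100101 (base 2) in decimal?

Sum of powers of 2 for each 1-bit:
2^0 + 2^2 + 2^5 + 2^7 + 2^8 + 2^10
= 1 + 4 + 32 + 128 + 256 + 1024
= 1445



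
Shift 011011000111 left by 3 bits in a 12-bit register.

Original: 011011000111 (decimal 1735)
Shift left by 3 positions
Append 3 zeros on the right and drop the 3 high bits that overflow the 12-bit width
Result: 011000111000 (decimal 1592)
Equivalent: 1735 << 3 = 1735 × 2^3 = 13880, truncated to 12 bits = 1592



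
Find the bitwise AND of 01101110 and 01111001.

AND: 1 only when both bits are 1
  01101110
& 01111001
----------
  01101000
Decimal: 110 & 121 = 104



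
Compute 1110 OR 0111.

OR: 1 when either bit is 1
  1110
| 0111
------
  1111
Decimal: 14 | 7 = 15



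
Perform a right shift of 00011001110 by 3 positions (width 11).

Original: 00011001110 (decimal 206)
Shift right by 3 positions
Drop the 3 low bits; fill with zeros on the left
Result: 00000011001 (decimal 25)
Equivalent: 206 >> 3 = 206 ÷ 2^3 = 25



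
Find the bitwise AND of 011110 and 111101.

AND: 1 only when both bits are 1
  011110
& 111101
--------
  011100
Decimal: 30 & 61 = 28



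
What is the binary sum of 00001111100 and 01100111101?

Add column by column from the right: bit + bit + carry-in; write the sum mod 2, carry 1 when the sum is 2 or 3.
carry:  00011111000
        00001111100
+       01100111101
-------------------
       001110111001
(the carry out of the leftmost column, 0, becomes the leading bit)
Decimal check:
  00001111100 = 64 + 32 + 16 + 8 + 4 = 124
  01100111101 = 512 + 256 + 32 + 16 + 8 + 4 + 1 = 829
  124 + 829 = 953, and 001110111001 = 512 + 256 + 128 + 32 + 16 + 8 + 1 = 953 ✓



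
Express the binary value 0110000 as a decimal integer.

Sum of powers of 2 for each 1-bit:
2^4 + 2^5
= 16 + 32
= 48



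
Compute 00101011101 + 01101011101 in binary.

Add column by column from the right: bit + bit + carry-in; write the sum mod 2, carry 1 when the sum is 2 or 3.
carry:  11010111010
        00101011101
+       01101011101
-------------------
       010010111010
(the carry out of the leftmost column, 0, becomes the leading bit)
Decimal check:
  00101011101 = 256 + 64 + 16 + 8 + 4 + 1 = 349
  01101011101 = 512 + 256 + 64 + 16 + 8 + 4 + 1 = 861
  349 + 861 = 1210, and 010010111010 = 1024 + 128 + 32 + 16 + 8 + 2 = 1210 ✓



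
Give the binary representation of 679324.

Using repeated division by 2:
679324 ÷ 2 = 339662 remainder 0
339662 ÷ 2 = 169831 remainder 0
169831 ÷ 2 = 84915 remainder 1
84915 ÷ 2 = 42457 remainder 1
42457 ÷ 2 = 21228 remainder 1
21228 ÷ 2 = 10614 remainder 0
10614 ÷ 2 = 5307 remainder 0
5307 ÷ 2 = 2653 remainder 1
2653 ÷ 2 = 1326 remainder 1
1326 ÷ 2 = 663 remainder 0
663 ÷ 2 = 331 remainder 1
331 ÷ 2 = 165 remainder 1
165 ÷ 2 = 82 remainder 1
82 ÷ 2 = 41 remainder 0
41 ÷ 2 = 20 remainder 1
20 ÷ 2 = 10 remainder 0
10 ÷ 2 = 5 remainder 0
5 ÷ 2 = 2 remainder 1
2 ÷ 2 = 1 remainder 0
1 ÷ 2 = 0 remainder 1
Reading remainders bottom to top: 10100101110110011100



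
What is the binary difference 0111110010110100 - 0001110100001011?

Method 1 - Direct subtraction (column by column from the right: bit − bit − borrow-in; if negative, add 2 and borrow 1 from the next column):
borrow: 0011111000010110
        0111110010110100
-       0001110100001011
------------------------
        0101111110101001

Method 2 - Add two's complement:
Two's complement of 0001110100001011: invert → 1110001011110100, add 1 → 1110001011110101
  0111110010110100
+ 1110001011110101
------------------
 10101111110101001  (end carry out of the top bit = 1)
Discarding the end carry: 0101111110101001
Decimal check:
  0111110010110100 = 16384 + 8192 + 4096 + 2048 + 1024 + 128 + 32 + 16 + 4 = 31924
  0001110100001011 = 4096 + 2048 + 1024 + 256 + 8 + 2 + 1 = 7435
  31924 - 7435 = 24489, and 0101111110101001 = 16384 + 4096 + 2048 + 1024 + 512 + 256 + 128 + 32 + 8 + 1 = 24489 ✓

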